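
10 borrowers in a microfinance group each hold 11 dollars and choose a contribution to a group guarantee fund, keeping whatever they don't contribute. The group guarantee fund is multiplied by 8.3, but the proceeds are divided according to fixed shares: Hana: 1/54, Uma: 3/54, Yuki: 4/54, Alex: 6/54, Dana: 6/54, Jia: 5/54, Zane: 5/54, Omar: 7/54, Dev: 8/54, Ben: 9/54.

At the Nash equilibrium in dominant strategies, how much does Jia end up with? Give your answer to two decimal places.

36.36 dollars

Each unit j contributes comes back to j as 8.3 × (j's share), so j prefers to contribute only if that share exceeds 1/8.3 = 0.1205; otherwise keeping the unit dominates.
Omar, Dev and Ben clear that bar, contributing 11 each; the remaining 7 contribute 0. Total contributed: 33.
Jia keeps 11 and receives 8.3 × 33 × 5/54 = 25.36 from the group guarantee fund, for a payoff of 36.36.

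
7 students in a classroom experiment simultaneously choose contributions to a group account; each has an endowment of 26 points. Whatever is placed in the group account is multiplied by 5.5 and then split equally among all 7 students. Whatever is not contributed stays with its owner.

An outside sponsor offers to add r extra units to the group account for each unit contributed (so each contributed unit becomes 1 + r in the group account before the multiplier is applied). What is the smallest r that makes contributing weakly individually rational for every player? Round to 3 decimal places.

0.273

With matching at rate r, one contributed unit becomes (1 + r) in the group account and returns 5.5 × (1 + r) / 7 to the contributor.
Setting this equal to 1: 1 + r = 7/5.5 = 1.2727.
So the minimum matching rate is r = 1.2727 − 1 = 0.273.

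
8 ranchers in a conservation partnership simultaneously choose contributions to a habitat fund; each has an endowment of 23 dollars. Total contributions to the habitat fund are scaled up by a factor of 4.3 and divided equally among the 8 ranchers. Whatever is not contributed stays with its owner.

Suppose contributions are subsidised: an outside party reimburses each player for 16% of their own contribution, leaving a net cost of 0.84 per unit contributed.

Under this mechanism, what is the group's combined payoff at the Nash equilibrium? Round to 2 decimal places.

Even with the mechanism, each unit contributed returns only (4.3/8) / 0.84 = 0.6399 per unit of net cost, so contributing nothing is still dominant.
Everyone keeps their endowment and the group total is 8 × 23 = 184.

184.00 dollars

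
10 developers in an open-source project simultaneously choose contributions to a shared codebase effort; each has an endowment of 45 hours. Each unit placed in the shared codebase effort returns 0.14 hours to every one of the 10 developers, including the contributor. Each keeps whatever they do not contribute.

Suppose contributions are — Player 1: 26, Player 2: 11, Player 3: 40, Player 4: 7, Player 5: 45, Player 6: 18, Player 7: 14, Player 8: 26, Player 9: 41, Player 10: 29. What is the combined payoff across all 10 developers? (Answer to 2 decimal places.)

Total contributed: 26 + 11 + 40 + 7 + 45 + 18 + 14 + 26 + 41 + 29 = 257; total kept: 10 × 45 − 257 = 193.
The shared codebase effort pays out 0.14 × 10 × 257 = 359.80 in aggregate.
Group total = 193 + 359.80 = 552.80.

552.80 hours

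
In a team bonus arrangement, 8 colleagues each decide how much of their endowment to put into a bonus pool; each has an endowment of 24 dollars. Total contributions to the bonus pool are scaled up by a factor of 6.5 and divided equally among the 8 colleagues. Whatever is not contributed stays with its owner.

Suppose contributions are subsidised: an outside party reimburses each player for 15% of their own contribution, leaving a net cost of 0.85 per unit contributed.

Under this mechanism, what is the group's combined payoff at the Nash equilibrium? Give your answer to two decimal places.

The effective private return is (6.5/8) / 0.85 = 0.9559, which is still under 1, so the mechanism doesn't change anyone's dominant strategy: zero contribution.
Everyone keeps their endowment and the group total is 8 × 24 = 192.

192.00 dollars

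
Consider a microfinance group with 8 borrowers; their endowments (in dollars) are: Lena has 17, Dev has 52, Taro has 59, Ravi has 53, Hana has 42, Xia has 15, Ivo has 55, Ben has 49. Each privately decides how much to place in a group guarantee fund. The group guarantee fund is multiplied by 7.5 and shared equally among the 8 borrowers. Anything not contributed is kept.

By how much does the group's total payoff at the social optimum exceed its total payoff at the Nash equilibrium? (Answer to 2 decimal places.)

The private return per contributed unit is 7.5/8 = 0.9375 < 1 for every player regardless of endowment, so the Nash equilibrium is zero contribution and the group total is Σ E_j = 17 + 52 + 59 + 53 + 42 + 15 + 55 + 49 = 342.
Each contributed unit returns 7.500 to the group, so the social optimum is full contribution by everyone: group total = 7.500 × 342 = 2565.00.
Efficiency loss = (7.500 − 1) × 342 = 2223.00.

2223.00 dollars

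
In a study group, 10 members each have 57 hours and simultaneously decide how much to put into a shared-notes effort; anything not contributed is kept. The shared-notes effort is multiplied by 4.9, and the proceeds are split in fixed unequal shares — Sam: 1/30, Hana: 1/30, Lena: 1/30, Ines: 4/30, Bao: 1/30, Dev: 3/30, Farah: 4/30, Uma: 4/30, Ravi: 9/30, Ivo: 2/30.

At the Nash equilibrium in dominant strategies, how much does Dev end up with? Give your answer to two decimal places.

For player j, contributing a unit is worthwhile iff 4.9 × (j's share) ≥ 1, i.e. iff j's share is at least 0.2041.
The only share above 0.2041 is Ravi's 9/30, contributing 57; the remaining 9 contribute 0. Total contributed: 57.
Dev keeps 57 and receives 4.9 × 57 × 3/30 = 27.93 from the shared-notes effort, for a payoff of 84.93.

84.93 hours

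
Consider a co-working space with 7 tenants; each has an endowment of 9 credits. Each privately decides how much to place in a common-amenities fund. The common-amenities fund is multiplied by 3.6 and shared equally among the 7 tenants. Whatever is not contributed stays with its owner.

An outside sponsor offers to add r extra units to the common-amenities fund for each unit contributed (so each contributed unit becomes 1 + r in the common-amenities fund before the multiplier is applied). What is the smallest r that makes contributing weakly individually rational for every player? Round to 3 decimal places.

With matching at rate r, one contributed unit becomes (1 + r) in the common-amenities fund and returns 3.6 × (1 + r) / 7 to the contributor.
Setting this equal to 1: 1 + r = 7/3.6 = 1.9444.
So the minimum matching rate is r = 1.9444 − 1 = 0.944.

0.944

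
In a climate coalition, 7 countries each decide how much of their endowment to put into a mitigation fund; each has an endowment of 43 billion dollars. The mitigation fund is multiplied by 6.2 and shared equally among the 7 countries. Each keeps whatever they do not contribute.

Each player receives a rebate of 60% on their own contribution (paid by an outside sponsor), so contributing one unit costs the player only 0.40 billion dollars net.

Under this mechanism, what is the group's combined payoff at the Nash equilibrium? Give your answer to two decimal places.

The effective private return per unit is now (6.2/7) / 0.40 = 2.2143 > 1, so every player's dominant strategy flips to full contribution.
At the Nash equilibrium everyone contributes 43. Group total payoff = 7 × (43 × 0.60 + 6.2 × 43) = 2046.80.

2046.80 billion dollars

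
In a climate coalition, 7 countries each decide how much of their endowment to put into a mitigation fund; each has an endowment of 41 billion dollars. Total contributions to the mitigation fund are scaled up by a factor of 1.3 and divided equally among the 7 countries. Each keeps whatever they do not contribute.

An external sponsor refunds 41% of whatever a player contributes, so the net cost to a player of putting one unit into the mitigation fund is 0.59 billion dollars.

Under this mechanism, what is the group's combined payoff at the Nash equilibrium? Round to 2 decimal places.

287.00 billion dollars

The effective private return is (1.3/7) / 0.59 = 0.3148, which is still under 1, so the mechanism doesn't change anyone's dominant strategy: zero contribution.
At the Nash equilibrium no one contributes; group total payoff = 7 × 41 = 287.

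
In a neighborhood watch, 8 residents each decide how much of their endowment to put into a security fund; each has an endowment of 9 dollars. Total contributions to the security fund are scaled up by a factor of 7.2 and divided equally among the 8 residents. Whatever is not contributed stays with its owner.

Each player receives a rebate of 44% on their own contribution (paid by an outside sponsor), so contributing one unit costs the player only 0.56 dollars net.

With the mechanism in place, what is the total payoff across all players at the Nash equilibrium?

The effective private return per unit is now (7.2/8) / 0.56 = 1.6071 > 1, so every player's dominant strategy flips to full contribution.
At the Nash equilibrium everyone contributes 9. Group total payoff = 8 × (9 × 0.44 + 7.2 × 9) = 550.08.

550.08 dollars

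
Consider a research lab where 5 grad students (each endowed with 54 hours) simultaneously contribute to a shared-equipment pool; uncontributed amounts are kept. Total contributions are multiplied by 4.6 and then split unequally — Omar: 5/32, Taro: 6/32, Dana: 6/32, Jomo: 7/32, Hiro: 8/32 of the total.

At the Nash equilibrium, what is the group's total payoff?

658.80 hours

For player j, contributing a unit is worthwhile iff 4.6 × (j's share) ≥ 1, i.e. iff j's share is at least 0.2174.
Jomo and Hiro clear that bar, contributing 54 each; the remaining 3 contribute 0. Total contributed: 108.
The shared-equipment pool pays out 4.6 × 108 = 496.80 in total (split across the unequal shares, but the aggregate is all that matters for the group sum).
The 3 free-riders keep 54 each, adding 162. Group total = 162 + 496.80 = 658.80.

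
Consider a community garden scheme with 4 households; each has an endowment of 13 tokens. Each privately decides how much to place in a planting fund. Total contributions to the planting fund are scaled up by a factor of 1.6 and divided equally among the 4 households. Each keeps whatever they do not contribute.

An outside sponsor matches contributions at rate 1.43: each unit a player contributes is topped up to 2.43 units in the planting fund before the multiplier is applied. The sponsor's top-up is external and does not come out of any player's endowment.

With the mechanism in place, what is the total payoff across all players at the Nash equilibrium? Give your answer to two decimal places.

With the mechanism, a contributed unit returns 1.6 × 2.43 / 4 = 0.9720 per unit of net cost — still below 1 — so contributing 0 remains dominant for every player.
At the Nash equilibrium no one contributes; group total payoff = 4 × 13 = 52.

52.00 tokens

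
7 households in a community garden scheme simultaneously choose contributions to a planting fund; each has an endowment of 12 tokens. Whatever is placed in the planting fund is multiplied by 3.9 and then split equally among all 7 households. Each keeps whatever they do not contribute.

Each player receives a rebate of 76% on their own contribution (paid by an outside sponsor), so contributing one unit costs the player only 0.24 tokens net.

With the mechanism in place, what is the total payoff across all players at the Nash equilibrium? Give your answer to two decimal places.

391.44 tokens

The effective private return per unit is now (3.9/7) / 0.24 = 2.3214 > 1, so every player's dominant strategy flips to full contribution.
At the Nash equilibrium everyone contributes 12. Group total payoff = 7 × (12 × 0.76 + 3.9 × 12) = 391.44.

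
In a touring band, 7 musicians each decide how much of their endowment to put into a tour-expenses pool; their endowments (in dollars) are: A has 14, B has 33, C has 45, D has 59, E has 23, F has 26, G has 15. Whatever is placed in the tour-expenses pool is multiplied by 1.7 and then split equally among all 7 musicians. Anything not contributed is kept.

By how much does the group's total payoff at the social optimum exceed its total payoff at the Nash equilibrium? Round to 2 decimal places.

The private return per contributed unit is 1.7/7 = 0.2429 < 1 for every player regardless of endowment, so the Nash equilibrium is zero contribution and the group total is Σ E_j = 14 + 33 + 45 + 59 + 23 + 26 + 15 = 215.
Each contributed unit returns 1.700 to the group, so the social optimum is full contribution by everyone: group total = 1.700 × 215 = 365.50.
Efficiency loss = (1.700 − 1) × 215 = 150.50.

150.50 dollars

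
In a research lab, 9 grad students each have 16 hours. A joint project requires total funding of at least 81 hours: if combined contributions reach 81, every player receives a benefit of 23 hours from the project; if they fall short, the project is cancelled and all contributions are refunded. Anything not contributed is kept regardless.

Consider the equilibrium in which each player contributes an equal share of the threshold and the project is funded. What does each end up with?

30 hours

Equal share of the threshold: 81/9 = 9.
At this profile no one gains by cutting their contribution: any cut drops the total below 81, the project is cancelled, contributions are refunded, and the deviator ends with 16, which is less than 16 − 9 + 23 = 30. Contributing more than 9 just wastes the excess. So contributing exactly 9 is a best response.
Each player's payoff: 16 − 9 + 23 = 30.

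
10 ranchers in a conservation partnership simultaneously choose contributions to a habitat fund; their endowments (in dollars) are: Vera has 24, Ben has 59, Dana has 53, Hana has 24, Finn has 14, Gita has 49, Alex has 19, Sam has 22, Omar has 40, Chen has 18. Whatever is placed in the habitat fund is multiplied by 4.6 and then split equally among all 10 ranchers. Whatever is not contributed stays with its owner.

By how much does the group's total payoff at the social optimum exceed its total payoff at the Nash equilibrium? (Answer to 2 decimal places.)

1159.20 dollars

The private return per contributed unit is 4.6/10 = 0.4600 < 1 for every player regardless of endowment, so the Nash equilibrium is zero contribution and the group total is Σ E_j = 24 + 59 + 53 + 24 + 14 + 49 + 19 + 22 + 40 + 18 = 322.
Each contributed unit returns 4.600 to the group, so the social optimum is full contribution by everyone: group total = 4.600 × 322 = 1481.20.
Efficiency loss = (4.600 − 1) × 322 = 1159.20.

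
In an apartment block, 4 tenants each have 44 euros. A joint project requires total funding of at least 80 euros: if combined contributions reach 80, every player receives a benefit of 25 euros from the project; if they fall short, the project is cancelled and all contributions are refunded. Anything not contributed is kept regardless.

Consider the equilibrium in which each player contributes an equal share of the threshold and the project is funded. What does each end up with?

49 euros

Equal share of the threshold: 80/4 = 20.
At this profile no one gains by cutting their contribution: any cut drops the total below 80, the project is cancelled, contributions are refunded, and the deviator ends with 44, which is less than 44 − 20 + 25 = 49. Contributing more than 20 just wastes the excess. So contributing exactly 20 is a best response.
Each player's payoff: 44 − 20 + 25 = 49.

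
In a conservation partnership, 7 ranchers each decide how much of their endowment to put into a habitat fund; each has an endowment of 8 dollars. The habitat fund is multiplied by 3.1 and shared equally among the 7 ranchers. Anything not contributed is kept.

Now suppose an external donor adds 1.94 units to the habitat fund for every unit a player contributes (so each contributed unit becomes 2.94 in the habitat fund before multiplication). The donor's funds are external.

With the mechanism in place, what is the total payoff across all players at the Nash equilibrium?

510.38 dollars

The effective private return per unit is now 3.1 × 2.94 / 7 = 1.3020 > 1, so every player's dominant strategy flips to full contribution.
At the Nash equilibrium everyone contributes 8. Group total payoff = 3.1 × 2.94 × 56 = 510.38.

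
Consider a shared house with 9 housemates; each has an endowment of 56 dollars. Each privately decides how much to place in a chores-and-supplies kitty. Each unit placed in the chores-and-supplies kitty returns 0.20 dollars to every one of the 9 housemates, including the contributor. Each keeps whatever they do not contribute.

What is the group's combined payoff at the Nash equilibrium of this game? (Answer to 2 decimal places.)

504.00 dollars

The private return per contributed unit is 0.20 < 1, so contributing 0 is dominant for every player. At the Nash equilibrium everyone keeps their 56, and the group total is 9 × 56 = 504.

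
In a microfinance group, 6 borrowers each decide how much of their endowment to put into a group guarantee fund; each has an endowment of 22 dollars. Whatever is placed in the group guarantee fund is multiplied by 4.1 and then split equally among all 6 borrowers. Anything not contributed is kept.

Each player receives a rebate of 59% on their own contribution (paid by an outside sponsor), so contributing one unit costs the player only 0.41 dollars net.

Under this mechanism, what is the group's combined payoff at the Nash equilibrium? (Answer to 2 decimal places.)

With the mechanism, a contributed unit returns (4.1/6) / 0.41 = 1.6667 per unit of net cost to the contributor — now above 1 — so contributing fully is weakly dominant for every player.
At the Nash equilibrium everyone contributes 22. Group total payoff = 6 × (22 × 0.59 + 4.1 × 22) = 619.08.

619.08 dollars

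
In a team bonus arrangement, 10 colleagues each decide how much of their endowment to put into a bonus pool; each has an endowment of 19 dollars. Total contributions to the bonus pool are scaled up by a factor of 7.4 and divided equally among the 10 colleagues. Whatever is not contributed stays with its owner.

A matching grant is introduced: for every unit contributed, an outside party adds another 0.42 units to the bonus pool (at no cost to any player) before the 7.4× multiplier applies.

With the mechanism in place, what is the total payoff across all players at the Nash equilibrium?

The effective private return per unit is now 7.4 × 1.42 / 10 = 1.0508 > 1, so every player's dominant strategy flips to full contribution.
So the Nash equilibrium is full contribution by all 10; the group earns 7.4 × 1.42 × 190 = 1996.52.

1996.52 dollars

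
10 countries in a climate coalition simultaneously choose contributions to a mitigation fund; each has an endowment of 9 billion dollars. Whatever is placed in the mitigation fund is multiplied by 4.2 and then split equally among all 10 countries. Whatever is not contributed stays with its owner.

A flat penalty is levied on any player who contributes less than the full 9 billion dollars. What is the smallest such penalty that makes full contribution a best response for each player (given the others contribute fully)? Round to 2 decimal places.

5.22 billion dollars

Given the others contribute fully, the best deviation is to contribute 0 (any partial contribution still incurs the fine and gives up units whose private return 0.4200 is below 1).
Deviating from 9 to 0 saves 9 billion dollars but forfeits the deviator's share of the drop in the mitigation fund: 4.2/10 × 9 = 3.78.
So the deviation gain is 9 − 3.78 = 5.22, and the fine must be at least 5.22 billion dollars to wipe it out.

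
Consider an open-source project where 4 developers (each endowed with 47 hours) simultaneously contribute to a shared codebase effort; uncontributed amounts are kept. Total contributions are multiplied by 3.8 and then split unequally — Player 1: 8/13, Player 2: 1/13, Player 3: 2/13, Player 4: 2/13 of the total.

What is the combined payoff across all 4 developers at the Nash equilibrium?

319.60 hours

A player with share s gets back 3.8·s per unit contributed, so full contribution is dominant for anyone with s > 1/3.8 = 0.2632 and zero contribution is dominant for anyone below.
Only Player 1 (8/13) clears that bar, contributing 47; the remaining 3 contribute 0. Total contributed: 47.
The shared codebase effort pays out 3.8 × 47 = 178.60 in total (split across the unequal shares, but the aggregate is all that matters for the group sum).
The 3 free-riders keep 47 each, adding 141. Group total = 141 + 178.60 = 319.60.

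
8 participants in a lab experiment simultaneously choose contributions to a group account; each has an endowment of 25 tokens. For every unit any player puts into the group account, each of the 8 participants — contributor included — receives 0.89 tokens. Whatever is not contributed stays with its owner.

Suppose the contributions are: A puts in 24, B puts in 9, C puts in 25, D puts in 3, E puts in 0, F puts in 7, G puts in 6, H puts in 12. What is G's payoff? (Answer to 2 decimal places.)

Total contributed: 24 + 9 + 25 + 3 + 0 + 7 + 6 + 12 = 86.
Each receives 0.89 × 86 = 76.54 from the group account.
G keeps 25 − 6 = 19, so G's payoff is 19 + 76.54 = 95.54.

95.54 tokens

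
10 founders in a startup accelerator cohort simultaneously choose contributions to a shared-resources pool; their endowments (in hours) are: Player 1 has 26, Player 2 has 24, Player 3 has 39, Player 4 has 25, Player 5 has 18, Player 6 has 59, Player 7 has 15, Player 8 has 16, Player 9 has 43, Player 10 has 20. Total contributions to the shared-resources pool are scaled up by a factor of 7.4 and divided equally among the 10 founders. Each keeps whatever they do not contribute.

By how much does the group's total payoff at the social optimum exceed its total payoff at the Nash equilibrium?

The private return per contributed unit is 7.4/10 = 0.7400 < 1 for every player regardless of endowment, so the Nash equilibrium is zero contribution and the group total is Σ E_j = 26 + 24 + 39 + 25 + 18 + 59 + 15 + 16 + 43 + 20 = 285.
Each contributed unit returns 7.400 to the group, so the social optimum is full contribution by everyone: group total = 7.400 × 285 = 2109.00.
Efficiency loss = (7.400 − 1) × 285 = 1824.00.

1824.00 hours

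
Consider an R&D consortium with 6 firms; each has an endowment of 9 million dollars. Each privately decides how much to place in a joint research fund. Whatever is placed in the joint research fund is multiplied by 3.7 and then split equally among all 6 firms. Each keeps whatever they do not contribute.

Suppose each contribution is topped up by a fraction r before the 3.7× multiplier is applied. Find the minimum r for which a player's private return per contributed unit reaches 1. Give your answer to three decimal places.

With matching at rate r, one contributed unit becomes (1 + r) in the joint research fund and returns 3.7 × (1 + r) / 6 to the contributor.
Setting this equal to 1: 1 + r = 6/3.7 = 1.6216.
So the minimum matching rate is r = 1.6216 − 1 = 0.622.

0.622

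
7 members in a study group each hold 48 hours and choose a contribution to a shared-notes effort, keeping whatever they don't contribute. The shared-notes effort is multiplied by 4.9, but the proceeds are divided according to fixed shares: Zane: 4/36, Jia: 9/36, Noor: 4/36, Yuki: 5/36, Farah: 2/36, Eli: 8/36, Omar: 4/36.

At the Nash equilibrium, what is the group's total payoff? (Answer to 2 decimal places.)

710.40 hours

A player with share s gets back 4.9·s per unit contributed, so full contribution is dominant for anyone with s > 1/4.9 = 0.2041 and zero contribution is dominant for anyone below.
The shares above 0.2041 belong to Jia and Eli, contributing 48 each; the remaining 5 contribute 0. Total contributed: 96.
The shared-notes effort pays out 4.9 × 96 = 470.40 in total (split across the unequal shares, but the aggregate is all that matters for the group sum).
The 5 free-riders keep 48 each, adding 240. Group total = 240 + 470.40 = 710.40.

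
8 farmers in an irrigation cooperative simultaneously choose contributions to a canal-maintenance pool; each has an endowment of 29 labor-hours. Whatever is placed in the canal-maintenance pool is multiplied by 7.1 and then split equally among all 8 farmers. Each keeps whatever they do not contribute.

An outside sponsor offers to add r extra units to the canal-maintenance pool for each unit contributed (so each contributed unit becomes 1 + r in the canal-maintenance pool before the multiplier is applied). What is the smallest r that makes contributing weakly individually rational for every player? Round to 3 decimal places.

0.127

With matching at rate r, one contributed unit becomes (1 + r) in the canal-maintenance pool and returns 7.1 × (1 + r) / 8 to the contributor.
Setting this equal to 1: 1 + r = 8/7.1 = 1.1268.
So the minimum matching rate is r = 1.1268 − 1 = 0.127.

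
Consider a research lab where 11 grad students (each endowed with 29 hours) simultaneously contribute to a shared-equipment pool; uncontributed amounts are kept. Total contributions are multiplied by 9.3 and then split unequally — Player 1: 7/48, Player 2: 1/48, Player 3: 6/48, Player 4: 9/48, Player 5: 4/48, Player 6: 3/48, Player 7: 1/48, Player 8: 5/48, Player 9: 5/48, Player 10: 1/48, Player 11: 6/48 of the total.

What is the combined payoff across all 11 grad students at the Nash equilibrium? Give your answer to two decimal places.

For player j, contributing a unit is worthwhile iff 9.3 × (j's share) ≥ 1, i.e. iff j's share is at least 0.1075.
Player 1, Player 3, Player 4 and Player 11 are above the threshold, contributing 29 each; the remaining 7 contribute 0. Total contributed: 116.
The shared-equipment pool pays out 9.3 × 116 = 1078.80 in total (split across the unequal shares, but the aggregate is all that matters for the group sum).
The 7 free-riders keep 29 each, adding 203. Group total = 203 + 1078.80 = 1281.80.

1281.80 hours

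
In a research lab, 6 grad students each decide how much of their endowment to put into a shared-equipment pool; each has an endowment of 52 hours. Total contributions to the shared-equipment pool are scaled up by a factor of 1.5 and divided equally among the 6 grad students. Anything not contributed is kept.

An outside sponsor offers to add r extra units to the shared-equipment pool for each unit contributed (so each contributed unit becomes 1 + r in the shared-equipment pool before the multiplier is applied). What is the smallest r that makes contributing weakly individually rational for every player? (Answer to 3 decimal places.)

3.000

With matching at rate r, one contributed unit becomes (1 + r) in the shared-equipment pool and returns 1.5 × (1 + r) / 6 to the contributor.
Setting this equal to 1: 1 + r = 6/1.5 = 4.0000.
So the minimum matching rate is r = 4.0000 − 1 = 3.000.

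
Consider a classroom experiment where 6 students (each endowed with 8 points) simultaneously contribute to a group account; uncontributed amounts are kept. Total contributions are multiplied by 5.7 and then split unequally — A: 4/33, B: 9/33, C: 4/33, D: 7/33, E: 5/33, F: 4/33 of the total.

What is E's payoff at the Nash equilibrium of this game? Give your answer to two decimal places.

A player with share s gets back 5.7·s per unit contributed, so full contribution is dominant for anyone with s > 1/5.7 = 0.1754 and zero contribution is dominant for anyone below.
The shares above 0.1754 belong to B and D, contributing 8 each; the remaining 4 contribute 0. Total contributed: 16.
E keeps 8 and receives 5.7 × 16 × 5/33 = 13.82 from the group account, for a payoff of 21.82.

21.82 points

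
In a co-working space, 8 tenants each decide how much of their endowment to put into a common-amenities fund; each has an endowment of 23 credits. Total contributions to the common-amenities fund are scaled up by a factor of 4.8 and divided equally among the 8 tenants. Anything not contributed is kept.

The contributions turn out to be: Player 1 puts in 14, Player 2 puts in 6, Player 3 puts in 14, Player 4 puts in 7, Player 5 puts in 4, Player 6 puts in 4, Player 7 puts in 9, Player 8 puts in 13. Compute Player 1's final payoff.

Total contributed: 14 + 6 + 14 + 7 + 4 + 4 + 9 + 13 = 71.
Each receives 4.8 × 71 / 8 = 42.60 from the common-amenities fund.
Player 1 keeps 23 − 14 = 9, so Player 1's payoff is 9 + 42.60 = 51.60.

51.60 credits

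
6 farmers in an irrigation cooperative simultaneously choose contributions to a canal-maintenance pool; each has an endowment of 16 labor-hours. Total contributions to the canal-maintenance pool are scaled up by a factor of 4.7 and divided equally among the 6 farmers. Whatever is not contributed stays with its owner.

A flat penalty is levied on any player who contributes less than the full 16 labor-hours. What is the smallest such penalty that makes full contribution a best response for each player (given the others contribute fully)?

3.47 labor-hours

Given the others contribute fully, the best deviation is to contribute 0 (any partial contribution still incurs the fine and gives up units whose private return 0.7833 is below 1).
Deviating from 16 to 0 saves 16 labor-hours but forfeits the deviator's share of the drop in the canal-maintenance pool: 4.7/6 × 16 = 12.53.
So the deviation gain is 16 − 12.53 = 3.47, and the fine must be at least 3.47 labor-hours to wipe it out.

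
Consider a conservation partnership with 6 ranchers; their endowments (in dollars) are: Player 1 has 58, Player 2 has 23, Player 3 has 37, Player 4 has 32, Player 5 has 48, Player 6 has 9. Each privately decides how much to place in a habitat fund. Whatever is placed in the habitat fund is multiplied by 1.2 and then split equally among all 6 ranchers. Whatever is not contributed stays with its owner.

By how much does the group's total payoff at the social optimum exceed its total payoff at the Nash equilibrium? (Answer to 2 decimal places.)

41.40 dollars

The private return per contributed unit is 1.2/6 = 0.2000 < 1 for every player regardless of endowment, so the Nash equilibrium is zero contribution and the group total is Σ E_j = 58 + 23 + 37 + 32 + 48 + 9 = 207.
Each contributed unit returns 1.200 to the group, so the social optimum is full contribution by everyone: group total = 1.200 × 207 = 248.40.
Efficiency loss = (1.200 − 1) × 207 = 41.40.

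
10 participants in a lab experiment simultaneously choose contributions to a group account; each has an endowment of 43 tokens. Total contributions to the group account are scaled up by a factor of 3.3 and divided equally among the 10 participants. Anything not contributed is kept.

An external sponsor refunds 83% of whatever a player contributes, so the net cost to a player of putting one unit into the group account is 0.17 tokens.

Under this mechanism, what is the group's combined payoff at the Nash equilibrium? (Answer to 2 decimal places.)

1775.90 tokens

With the mechanism, a contributed unit returns (3.3/10) / 0.17 = 1.9412 per unit of net cost to the contributor — now above 1 — so contributing fully is weakly dominant for every player.
So the Nash equilibrium is full contribution by all 10; the group earns 10 × (43 × 0.83 + 3.3 × 43) = 1775.90.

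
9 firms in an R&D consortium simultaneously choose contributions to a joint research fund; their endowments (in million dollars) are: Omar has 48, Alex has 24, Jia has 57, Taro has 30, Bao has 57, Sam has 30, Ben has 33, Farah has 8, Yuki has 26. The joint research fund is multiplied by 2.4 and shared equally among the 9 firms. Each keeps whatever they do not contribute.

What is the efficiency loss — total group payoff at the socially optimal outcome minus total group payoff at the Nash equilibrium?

The private return per contributed unit is 2.4/9 = 0.2667 < 1 for every player regardless of endowment, so the Nash equilibrium is zero contribution and the group total is Σ E_j = 48 + 24 + 57 + 30 + 57 + 30 + 33 + 8 + 26 = 313.
Each contributed unit returns 2.400 to the group, so the social optimum is full contribution by everyone: group total = 2.400 × 313 = 751.20.
Efficiency loss = (2.400 − 1) × 313 = 438.20.

438.20 million dollars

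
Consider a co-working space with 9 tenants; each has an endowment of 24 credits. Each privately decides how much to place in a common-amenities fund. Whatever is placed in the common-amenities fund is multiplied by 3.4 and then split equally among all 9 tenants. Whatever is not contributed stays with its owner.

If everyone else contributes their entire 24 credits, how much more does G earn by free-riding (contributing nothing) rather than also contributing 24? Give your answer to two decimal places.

Switching from a contribution of 24 to 0 lets G keep an extra 24 credits, but lowers the common-amenities fund by 24, which costs G their own share of that drop: 3.4/9 × 24 = 9.07.
Net gain = 24 − 9.07 = 14.93. The private return per contributed unit (0.3778) is below 1, so free-riding is indeed the best response regardless of what the others do.

14.93 credits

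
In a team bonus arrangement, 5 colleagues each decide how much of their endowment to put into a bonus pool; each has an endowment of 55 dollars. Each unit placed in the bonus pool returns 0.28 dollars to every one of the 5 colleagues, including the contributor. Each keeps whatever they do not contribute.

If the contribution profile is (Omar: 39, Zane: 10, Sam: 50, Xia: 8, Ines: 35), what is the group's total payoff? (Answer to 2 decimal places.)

331.80 dollars

Total contributed: 39 + 10 + 50 + 8 + 35 = 142; total kept: 5 × 55 − 142 = 133.
The bonus pool pays out 0.28 × 5 × 142 = 198.80 in aggregate.
Group total = 133 + 198.80 = 331.80.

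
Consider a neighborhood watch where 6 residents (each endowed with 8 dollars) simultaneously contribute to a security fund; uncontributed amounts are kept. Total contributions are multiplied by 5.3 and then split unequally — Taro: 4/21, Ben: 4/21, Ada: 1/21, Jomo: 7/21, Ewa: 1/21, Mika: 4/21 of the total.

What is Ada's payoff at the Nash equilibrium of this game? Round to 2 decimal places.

A player with share s gets back 5.3·s per unit contributed, so full contribution is dominant for anyone with s > 1/5.3 = 0.1887 and zero contribution is dominant for anyone below.
The shares above 0.1887 belong to Taro, Ben, Jomo and Mika, contributing 8 each; the remaining 2 contribute 0. Total contributed: 32.
Ada keeps 8 and receives 5.3 × 32 × 1/21 = 8.08 from the security fund, for a payoff of 16.08.

16.08 dollars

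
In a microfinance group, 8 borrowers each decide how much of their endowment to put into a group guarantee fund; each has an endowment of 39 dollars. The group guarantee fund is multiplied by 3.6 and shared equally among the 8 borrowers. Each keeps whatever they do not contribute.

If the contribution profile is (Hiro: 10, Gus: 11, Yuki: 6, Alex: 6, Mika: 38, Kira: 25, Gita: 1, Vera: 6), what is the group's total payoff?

579.80 dollars

Total contributed: 10 + 11 + 6 + 6 + 38 + 25 + 1 + 6 = 103; total kept: 8 × 39 − 103 = 209.
The group guarantee fund pays out 3.6 × 103 = 370.80 in aggregate.
Group total = 209 + 370.80 = 579.80.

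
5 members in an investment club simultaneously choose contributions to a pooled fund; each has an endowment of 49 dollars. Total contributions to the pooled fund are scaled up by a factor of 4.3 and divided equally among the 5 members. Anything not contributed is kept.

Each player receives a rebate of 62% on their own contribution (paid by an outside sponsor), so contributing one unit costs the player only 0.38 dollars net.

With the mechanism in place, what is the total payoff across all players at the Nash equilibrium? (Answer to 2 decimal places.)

Under the mechanism each unit contributed yields (4.3/5) / 0.38 = 2.2632 back to its contributor per unit of net cost, which exceeds 1, making full contribution the dominant choice for everyone.
At the Nash equilibrium everyone contributes 49. Group total payoff = 5 × (49 × 0.62 + 4.3 × 49) = 1205.40.

1205.40 dollars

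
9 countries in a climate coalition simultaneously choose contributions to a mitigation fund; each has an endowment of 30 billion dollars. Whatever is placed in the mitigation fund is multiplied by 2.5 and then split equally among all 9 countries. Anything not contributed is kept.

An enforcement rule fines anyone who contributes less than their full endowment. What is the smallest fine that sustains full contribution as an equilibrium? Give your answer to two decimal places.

21.67 billion dollars

Given the others contribute fully, the best deviation is to contribute 0 (any partial contribution still incurs the fine and gives up units whose private return 0.2778 is below 1).
Deviating from 30 to 0 saves 30 billion dollars but forfeits the deviator's share of the drop in the mitigation fund: 2.5/9 × 30 = 8.33.
So the deviation gain is 30 − 8.33 = 21.67, and the fine must be at least 21.67 billion dollars to wipe it out.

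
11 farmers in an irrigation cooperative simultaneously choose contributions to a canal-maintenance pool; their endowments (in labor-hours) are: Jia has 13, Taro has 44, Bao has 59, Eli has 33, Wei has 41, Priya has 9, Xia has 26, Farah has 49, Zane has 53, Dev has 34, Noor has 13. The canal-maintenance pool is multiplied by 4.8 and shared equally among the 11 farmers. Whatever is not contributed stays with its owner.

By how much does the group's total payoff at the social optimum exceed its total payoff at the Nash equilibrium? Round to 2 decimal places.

The private return per contributed unit is 4.8/11 = 0.4364 < 1 for every player regardless of endowment, so the Nash equilibrium is zero contribution and the group total is Σ E_j = 13 + 44 + 59 + 33 + 41 + 9 + 26 + 49 + 53 + 34 + 13 = 374.
Each contributed unit returns 4.800 to the group, so the social optimum is full contribution by everyone: group total = 4.800 × 374 = 1795.20.
Efficiency loss = (4.800 − 1) × 374 = 1421.20.

1421.20 labor-hours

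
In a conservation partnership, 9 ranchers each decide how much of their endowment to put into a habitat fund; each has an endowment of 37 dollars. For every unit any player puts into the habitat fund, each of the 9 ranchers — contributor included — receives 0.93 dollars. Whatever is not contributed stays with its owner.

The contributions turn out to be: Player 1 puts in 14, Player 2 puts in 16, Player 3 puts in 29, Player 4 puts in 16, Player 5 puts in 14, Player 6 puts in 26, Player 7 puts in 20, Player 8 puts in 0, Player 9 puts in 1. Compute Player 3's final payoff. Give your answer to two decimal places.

Total contributed: 14 + 16 + 29 + 16 + 14 + 26 + 20 + 0 + 1 = 136.
Each receives 0.93 × 136 = 126.48 from the habitat fund.
Player 3 keeps 37 − 29 = 8, so Player 3's payoff is 8 + 126.48 = 134.48.

134.48 dollars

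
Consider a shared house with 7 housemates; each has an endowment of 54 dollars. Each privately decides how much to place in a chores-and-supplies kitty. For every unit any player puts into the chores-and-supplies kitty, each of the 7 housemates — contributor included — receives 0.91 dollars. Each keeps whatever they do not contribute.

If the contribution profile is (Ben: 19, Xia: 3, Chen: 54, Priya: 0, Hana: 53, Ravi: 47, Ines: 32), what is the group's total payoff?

Total contributed: 19 + 3 + 54 + 0 + 53 + 47 + 32 = 208; total kept: 7 × 54 − 208 = 170.
The chores-and-supplies kitty pays out 0.91 × 7 × 208 = 1324.96 in aggregate.
Group total = 170 + 1324.96 = 1494.96.

1494.96 dollars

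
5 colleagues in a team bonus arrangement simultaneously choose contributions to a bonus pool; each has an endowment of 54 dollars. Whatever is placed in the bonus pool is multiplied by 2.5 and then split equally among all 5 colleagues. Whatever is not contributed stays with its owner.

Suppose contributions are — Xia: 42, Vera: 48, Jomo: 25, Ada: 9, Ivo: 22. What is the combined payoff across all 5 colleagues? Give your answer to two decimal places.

Total contributed: 42 + 48 + 25 + 9 + 22 = 146; total kept: 5 × 54 − 146 = 124.
The bonus pool pays out 2.5 × 146 = 365.00 in aggregate.
Group total = 124 + 365.00 = 489.00.

489.00 dollars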